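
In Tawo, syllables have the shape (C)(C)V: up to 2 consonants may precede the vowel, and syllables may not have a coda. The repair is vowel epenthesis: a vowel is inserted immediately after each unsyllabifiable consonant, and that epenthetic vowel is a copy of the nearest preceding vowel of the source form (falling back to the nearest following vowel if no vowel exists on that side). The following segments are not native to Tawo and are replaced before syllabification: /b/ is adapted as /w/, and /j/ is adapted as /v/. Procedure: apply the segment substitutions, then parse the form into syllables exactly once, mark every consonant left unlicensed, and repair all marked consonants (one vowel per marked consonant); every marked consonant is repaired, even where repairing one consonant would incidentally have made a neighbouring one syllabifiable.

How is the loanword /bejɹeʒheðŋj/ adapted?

Substitution: /b/ → /w/, /j/ → /v/, giving /wevɹeʒheðŋv/.
The consonants /ð/, /ŋ/, /v/ cannot be parsed into a legal (C)(C)V syllable (no codas are permitted; onsets may contain at most 2 consonants).
Each unlicensed consonant becomes the onset of a new syllable: /ð/ → /ðe/, /ŋ/ → /ŋe/, /v/ → /ve/.

wevɹeʒheðeŋeve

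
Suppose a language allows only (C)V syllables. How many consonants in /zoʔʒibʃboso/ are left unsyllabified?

3

Under (C)V, the unsyllabifiable consonants are /ʔ/, /b/, /ʃ/ (no codas are permitted; onsets are limited to one consonant).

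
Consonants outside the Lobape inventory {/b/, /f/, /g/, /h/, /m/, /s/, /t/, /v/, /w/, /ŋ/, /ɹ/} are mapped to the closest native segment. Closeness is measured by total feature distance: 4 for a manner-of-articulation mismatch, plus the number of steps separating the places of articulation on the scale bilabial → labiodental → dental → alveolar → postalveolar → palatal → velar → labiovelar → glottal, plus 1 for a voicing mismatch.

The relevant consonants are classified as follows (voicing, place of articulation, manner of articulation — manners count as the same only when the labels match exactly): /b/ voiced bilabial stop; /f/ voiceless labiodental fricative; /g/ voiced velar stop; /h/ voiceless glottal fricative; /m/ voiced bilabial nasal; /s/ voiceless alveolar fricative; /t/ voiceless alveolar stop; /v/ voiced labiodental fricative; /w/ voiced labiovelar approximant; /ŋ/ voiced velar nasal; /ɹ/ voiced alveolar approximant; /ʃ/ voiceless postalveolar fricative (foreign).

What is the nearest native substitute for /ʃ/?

s

/s/ is closest: same manner (fricative), place distance 1 (postalveolar→alveolar), same voicing; total 1. Next closest is /f/ at distance 3.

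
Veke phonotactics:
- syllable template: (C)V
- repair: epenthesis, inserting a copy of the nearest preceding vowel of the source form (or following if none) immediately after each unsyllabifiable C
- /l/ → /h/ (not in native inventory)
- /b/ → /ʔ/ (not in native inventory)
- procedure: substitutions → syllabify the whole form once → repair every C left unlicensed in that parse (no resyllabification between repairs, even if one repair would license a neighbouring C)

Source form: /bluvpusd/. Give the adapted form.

ʔuhuvupusudu

Substitution: /b/ → /ʔ/, /l/ → /h/, giving /ʔhuvpusd/.
Syllabifying with onset maximization leaves /ʔ/, /v/, /s/, /d/ stranded (no codas are permitted; onsets are limited to one consonant).
Epenthesis after each stranded consonant: /ʔ/ → /ʔu/, /v/ → /vu/, /s/ → /su/, /d/ → /du/.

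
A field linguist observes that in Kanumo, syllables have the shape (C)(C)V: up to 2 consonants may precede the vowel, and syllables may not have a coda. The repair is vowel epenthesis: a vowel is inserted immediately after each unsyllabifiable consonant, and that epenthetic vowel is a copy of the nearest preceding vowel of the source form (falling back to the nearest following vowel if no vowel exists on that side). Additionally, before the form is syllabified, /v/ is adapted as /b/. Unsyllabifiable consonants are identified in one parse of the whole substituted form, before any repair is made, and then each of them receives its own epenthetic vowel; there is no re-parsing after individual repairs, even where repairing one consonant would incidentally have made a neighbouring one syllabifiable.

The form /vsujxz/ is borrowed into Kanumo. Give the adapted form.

bsujuxuzu

Substitution: /v/ → /b/, giving /bsujxz/.
Syllabifying with onset maximization leaves /j/, /x/, /z/ stranded (no codas are permitted; onsets may contain at most 2 consonants).
Each unlicensed consonant becomes the onset of a new syllable: /j/ → /ju/, /x/ → /xu/, /z/ → /zu/.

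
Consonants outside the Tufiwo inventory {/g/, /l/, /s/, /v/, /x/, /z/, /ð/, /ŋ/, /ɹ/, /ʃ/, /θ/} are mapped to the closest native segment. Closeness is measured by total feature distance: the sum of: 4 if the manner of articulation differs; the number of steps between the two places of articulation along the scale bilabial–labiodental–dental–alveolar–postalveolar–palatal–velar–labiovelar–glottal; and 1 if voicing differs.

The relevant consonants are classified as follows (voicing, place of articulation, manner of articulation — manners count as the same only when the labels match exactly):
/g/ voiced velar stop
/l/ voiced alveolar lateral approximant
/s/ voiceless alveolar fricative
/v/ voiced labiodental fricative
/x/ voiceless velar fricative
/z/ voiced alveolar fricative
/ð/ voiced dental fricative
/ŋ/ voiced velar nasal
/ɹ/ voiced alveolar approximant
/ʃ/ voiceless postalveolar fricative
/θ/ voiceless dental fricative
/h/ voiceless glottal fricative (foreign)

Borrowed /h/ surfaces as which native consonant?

/x/ is closest: same manner (fricative), place distance 2 (glottal→velar), same voicing; total 2. Next closest is /ʃ/ at distance 4.

x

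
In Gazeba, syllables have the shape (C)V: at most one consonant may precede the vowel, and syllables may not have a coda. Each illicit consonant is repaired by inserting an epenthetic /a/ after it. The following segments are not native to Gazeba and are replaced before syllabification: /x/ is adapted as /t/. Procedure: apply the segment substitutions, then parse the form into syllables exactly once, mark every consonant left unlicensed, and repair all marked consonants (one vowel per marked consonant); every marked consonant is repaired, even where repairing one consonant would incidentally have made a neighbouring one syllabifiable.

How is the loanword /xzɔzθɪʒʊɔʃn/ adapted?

tazɔzaθɪʒʊɔʃana

Substitution: /x/ → /t/, giving /tzɔzθɪʒʊɔʃn/.
The consonants /t/, /z/, /ʃ/, /n/ cannot be parsed into a legal (C)V syllable (no codas are permitted; onsets are limited to one consonant).
Inserting the epenthetic vowel yields /t/ → /ta/, /z/ → /za/, /ʃ/ → /ʃa/, /n/ → /na/.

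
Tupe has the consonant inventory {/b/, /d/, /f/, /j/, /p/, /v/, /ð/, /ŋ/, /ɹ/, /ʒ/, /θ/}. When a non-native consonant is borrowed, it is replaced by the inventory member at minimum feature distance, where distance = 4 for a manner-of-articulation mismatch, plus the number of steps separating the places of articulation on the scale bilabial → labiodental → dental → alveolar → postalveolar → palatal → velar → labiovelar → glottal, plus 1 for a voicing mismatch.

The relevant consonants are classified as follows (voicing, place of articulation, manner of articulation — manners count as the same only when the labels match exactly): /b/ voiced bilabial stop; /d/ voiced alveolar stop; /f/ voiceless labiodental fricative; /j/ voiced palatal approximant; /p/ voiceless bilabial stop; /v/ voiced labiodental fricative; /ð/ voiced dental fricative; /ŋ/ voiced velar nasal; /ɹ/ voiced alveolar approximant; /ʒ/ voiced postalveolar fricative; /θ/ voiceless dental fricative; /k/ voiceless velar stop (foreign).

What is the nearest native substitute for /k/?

d

/d/ is closest: same manner (stop), place distance 3 (velar→alveolar), voicing differs (+1); total 4. Next closest is /ŋ/ at distance 5.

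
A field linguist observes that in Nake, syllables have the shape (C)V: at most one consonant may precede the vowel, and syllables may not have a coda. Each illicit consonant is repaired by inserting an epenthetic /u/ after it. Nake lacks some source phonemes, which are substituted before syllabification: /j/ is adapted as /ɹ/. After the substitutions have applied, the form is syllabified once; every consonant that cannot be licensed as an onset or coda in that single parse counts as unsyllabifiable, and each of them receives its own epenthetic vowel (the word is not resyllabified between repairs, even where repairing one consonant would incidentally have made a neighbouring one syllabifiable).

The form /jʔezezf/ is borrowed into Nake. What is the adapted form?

ɹuʔezezufu

Substitution: /j/ → /ɹ/, giving /ɹʔezezf/.
Syllabifying with onset maximization leaves /ɹ/, /z/, /f/ stranded (no codas are permitted; onsets are limited to one consonant).
Epenthesis after each stranded consonant: /ɹ/ → /ɹu/, /z/ → /zu/, /f/ → /fu/.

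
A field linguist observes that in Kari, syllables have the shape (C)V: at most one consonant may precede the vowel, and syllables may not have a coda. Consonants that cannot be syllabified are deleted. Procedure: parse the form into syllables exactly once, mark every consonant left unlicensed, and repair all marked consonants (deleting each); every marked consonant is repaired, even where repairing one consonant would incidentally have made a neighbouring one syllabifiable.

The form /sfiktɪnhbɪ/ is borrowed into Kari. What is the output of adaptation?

fitɪbɪ

Syllabifying with onset maximization leaves /s/, /k/, /n/, /h/ stranded (no codas are permitted; onsets are limited to one consonant).
Deletion applies to /s/, /k/, /n/, /h/.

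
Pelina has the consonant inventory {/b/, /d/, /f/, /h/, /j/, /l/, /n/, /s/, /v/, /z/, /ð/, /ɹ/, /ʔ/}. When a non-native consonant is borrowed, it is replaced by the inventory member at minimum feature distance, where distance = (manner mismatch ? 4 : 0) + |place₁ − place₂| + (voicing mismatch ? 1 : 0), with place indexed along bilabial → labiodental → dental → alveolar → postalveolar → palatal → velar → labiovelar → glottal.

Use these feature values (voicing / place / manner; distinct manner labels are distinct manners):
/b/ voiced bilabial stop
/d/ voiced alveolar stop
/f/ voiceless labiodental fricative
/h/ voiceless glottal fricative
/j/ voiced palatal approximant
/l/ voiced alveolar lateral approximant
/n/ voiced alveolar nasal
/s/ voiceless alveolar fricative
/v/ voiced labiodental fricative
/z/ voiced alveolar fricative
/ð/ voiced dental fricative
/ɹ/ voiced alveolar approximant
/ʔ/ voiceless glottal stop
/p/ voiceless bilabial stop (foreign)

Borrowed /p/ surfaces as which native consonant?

b

/b/ is closest: same manner (stop), place distance 0 (bilabial→bilabial), voicing differs (+1); total 1. Next closest is /d/ at distance 4.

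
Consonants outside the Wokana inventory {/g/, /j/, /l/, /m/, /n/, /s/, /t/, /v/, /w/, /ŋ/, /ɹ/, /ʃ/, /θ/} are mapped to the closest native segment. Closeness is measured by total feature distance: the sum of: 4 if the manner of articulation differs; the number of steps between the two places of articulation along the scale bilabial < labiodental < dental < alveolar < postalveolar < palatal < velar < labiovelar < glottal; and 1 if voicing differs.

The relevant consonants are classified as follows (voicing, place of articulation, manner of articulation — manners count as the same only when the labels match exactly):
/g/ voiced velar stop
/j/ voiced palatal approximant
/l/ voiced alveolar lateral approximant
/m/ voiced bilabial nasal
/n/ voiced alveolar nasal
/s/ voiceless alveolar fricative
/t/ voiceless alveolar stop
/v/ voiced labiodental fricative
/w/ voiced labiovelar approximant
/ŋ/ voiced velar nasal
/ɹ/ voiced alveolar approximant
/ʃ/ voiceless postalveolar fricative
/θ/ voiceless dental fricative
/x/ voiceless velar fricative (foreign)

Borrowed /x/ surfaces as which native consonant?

/ʃ/ is closest: same manner (fricative), place distance 2 (velar→postalveolar), same voicing; total 2. Next closest is /s/ at distance 3.

ʃ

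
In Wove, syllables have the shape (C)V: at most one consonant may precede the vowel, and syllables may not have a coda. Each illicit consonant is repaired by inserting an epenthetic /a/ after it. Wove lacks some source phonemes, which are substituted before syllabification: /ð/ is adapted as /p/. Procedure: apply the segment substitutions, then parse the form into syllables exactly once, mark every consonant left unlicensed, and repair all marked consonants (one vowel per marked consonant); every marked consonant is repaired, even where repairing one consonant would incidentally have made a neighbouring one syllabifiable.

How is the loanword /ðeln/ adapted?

Substitution: /ð/ → /p/, giving /peln/.
Under (C)V, the unsyllabifiable consonants are /l/, /n/ (no codas are permitted; onsets are limited to one consonant).
Each unlicensed consonant becomes the onset of a new syllable: /l/ → /la/, /n/ → /na/.

pelana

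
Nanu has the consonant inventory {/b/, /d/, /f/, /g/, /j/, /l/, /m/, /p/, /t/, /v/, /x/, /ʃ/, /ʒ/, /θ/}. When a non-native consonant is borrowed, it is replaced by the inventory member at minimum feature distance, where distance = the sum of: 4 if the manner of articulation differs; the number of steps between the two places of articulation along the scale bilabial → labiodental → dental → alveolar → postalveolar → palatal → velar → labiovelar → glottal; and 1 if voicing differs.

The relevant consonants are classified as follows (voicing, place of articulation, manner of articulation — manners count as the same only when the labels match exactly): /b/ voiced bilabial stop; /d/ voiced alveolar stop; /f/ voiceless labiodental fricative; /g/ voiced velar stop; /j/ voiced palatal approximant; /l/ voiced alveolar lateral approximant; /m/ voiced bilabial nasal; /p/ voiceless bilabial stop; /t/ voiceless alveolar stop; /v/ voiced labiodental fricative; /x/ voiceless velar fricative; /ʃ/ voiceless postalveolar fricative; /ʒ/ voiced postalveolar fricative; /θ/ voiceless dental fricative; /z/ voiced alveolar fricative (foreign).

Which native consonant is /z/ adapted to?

ʒ

/ʒ/ is closest: same manner (fricative), place distance 1 (alveolar→postalveolar), same voicing; total 1. Next closest is /v/ at distance 2.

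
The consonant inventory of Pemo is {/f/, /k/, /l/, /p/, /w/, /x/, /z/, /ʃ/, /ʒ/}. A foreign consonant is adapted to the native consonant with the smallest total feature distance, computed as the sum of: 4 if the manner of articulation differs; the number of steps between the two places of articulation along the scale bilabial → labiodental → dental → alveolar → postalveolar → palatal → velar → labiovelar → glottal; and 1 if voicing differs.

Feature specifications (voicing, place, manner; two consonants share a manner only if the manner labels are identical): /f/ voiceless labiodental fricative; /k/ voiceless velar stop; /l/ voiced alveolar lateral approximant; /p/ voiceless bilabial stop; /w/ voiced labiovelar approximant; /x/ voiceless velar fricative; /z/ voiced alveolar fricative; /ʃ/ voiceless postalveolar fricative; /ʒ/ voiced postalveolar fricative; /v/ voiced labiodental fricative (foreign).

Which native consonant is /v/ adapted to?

/f/ is closest: same manner (fricative), place distance 0 (labiodental→labiodental), voicing differs (+1); total 1. Next closest is /z/ at distance 2.

f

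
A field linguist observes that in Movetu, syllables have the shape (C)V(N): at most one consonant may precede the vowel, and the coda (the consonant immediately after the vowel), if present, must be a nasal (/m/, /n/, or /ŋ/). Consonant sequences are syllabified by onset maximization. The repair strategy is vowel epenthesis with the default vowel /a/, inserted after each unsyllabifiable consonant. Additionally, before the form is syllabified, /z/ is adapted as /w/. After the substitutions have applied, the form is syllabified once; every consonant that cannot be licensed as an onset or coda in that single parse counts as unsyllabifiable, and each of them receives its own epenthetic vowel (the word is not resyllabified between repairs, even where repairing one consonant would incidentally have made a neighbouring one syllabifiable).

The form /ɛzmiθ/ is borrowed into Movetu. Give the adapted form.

Substitution: /z/ → /w/, giving /ɛwmiθ/.
Under (C)V(N), the unsyllabifiable consonants are /w/, /θ/ (only a nasal (/m/, /n/, or /ŋ/) is licensed in coda position; onsets are limited to one consonant).
Inserting the epenthetic vowel yields /w/ → /wa/, /θ/ → /θa/.

ɛwamiθa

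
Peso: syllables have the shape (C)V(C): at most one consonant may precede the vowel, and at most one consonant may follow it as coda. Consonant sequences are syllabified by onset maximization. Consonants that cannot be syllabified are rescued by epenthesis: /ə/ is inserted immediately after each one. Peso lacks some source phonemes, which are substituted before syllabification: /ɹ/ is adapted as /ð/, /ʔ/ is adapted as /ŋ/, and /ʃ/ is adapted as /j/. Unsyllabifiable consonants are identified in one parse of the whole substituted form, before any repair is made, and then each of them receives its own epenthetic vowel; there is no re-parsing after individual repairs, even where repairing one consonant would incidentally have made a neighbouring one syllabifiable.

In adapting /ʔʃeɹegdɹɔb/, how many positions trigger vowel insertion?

After substitution the input is /ŋjeðegdðɔb/.
The unsyllabifiable consonants are /ŋ/, /d/; each receives one epenthetic vowel.

2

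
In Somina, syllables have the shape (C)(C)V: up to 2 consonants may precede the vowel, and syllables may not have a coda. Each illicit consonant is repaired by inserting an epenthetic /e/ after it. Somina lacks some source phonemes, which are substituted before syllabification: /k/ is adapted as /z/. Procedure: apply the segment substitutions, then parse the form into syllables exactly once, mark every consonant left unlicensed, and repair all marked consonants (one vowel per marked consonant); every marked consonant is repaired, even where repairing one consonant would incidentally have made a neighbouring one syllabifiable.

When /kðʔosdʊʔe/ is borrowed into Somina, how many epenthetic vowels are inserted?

1

After substitution the input is /zðʔosdʊʔe/.
The unsyllabifiable consonants are /z/; each receives one epenthetic vowel.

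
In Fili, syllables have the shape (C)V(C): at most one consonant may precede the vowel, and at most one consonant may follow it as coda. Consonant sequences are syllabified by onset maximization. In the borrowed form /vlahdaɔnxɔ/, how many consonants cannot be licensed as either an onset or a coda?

Syllabifying with onset maximization leaves /v/ stranded (at most one coda consonant is licensed; onsets are limited to one consonant).

1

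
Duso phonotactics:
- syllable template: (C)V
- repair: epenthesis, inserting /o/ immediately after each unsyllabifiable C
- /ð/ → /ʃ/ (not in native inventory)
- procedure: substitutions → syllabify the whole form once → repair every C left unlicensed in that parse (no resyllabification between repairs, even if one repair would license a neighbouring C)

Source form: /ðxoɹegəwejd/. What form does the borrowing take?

ʃoxoɹegəwejodo

Substitution: /ð/ → /ʃ/, giving /ʃxoɹegəwejd/.
Under (C)V, the unsyllabifiable consonants are /ʃ/, /j/, /d/ (no codas are permitted; onsets are limited to one consonant).
Epenthesis after each stranded consonant: /ʃ/ → /ʃo/, /j/ → /jo/, /d/ → /do/.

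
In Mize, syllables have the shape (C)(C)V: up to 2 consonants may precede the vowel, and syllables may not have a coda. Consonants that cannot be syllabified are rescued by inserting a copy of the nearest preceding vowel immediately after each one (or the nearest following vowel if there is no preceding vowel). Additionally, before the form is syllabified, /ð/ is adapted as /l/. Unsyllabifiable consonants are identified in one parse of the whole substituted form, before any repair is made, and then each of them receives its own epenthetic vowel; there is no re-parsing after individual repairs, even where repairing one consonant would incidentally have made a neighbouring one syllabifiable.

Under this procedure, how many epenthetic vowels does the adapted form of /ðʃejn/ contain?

2

After substitution the input is /lʃejn/.
The unsyllabifiable consonants are /j/, /n/; each receives one epenthetic vowel.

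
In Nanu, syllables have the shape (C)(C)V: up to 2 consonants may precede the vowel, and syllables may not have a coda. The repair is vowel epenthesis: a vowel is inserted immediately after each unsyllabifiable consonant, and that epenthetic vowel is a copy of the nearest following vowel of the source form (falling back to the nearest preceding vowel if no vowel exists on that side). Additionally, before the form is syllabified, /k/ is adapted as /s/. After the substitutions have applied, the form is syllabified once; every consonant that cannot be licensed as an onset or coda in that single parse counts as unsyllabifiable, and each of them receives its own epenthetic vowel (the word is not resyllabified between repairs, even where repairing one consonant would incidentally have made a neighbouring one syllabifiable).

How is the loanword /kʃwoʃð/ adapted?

soʃwoʃoðo

Substitution: /k/ → /s/, giving /sʃwoʃð/.
The consonants /s/, /ʃ/, /ð/ cannot be parsed into a legal (C)(C)V syllable (no codas are permitted; onsets may contain at most 2 consonants).
Each unlicensed consonant becomes the onset of a new syllable: /s/ → /so/, /ʃ/ → /ʃo/, /ð/ → /ðo/.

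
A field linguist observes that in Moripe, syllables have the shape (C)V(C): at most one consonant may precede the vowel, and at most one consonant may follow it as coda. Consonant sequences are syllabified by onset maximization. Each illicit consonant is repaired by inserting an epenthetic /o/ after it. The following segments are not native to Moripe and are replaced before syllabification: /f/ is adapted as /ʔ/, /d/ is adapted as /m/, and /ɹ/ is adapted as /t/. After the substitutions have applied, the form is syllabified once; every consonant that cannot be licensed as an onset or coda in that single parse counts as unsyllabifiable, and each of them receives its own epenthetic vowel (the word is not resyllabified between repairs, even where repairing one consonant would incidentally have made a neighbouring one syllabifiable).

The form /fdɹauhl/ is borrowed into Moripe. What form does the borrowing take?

Substitution: /f/ → /ʔ/, /d/ → /m/, /ɹ/ → /t/, giving /ʔmtauhl/.
Syllabifying with onset maximization leaves /ʔ/, /m/, /l/ stranded (at most one coda consonant is licensed; onsets are limited to one consonant).
Epenthesis after each stranded consonant: /ʔ/ → /ʔo/, /m/ → /mo/, /l/ → /lo/.

ʔomotauhlo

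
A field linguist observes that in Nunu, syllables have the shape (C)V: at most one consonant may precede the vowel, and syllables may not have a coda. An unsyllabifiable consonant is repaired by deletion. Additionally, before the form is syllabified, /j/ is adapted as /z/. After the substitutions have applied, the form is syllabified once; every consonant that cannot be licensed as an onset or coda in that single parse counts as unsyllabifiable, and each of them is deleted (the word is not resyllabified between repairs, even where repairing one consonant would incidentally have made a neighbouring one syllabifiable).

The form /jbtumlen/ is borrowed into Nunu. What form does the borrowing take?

Substitution: /j/ → /z/, giving /zbtumlen/.
The consonants /z/, /b/, /m/, /n/ cannot be parsed into a legal (C)V syllable (no codas are permitted; onsets are limited to one consonant).
Deleting the stranded consonants removes /z/, /b/, /m/, /n/.

tule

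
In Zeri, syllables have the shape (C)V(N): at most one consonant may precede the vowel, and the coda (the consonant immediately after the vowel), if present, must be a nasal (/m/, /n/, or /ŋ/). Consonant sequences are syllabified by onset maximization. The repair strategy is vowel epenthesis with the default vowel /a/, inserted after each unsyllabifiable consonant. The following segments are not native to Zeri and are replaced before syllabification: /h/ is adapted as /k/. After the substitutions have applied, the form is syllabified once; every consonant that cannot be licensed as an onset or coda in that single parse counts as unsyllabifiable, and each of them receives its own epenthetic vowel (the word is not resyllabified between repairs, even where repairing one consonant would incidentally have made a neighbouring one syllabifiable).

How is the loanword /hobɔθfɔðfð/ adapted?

kobɔθafɔðafaða

Substitution: /h/ → /k/, giving /kobɔθfɔðfð/.
Syllabifying with onset maximization leaves /θ/, /ð/, /f/, /ð/ stranded (only a nasal (/m/, /n/, or /ŋ/) is licensed in coda position; onsets are limited to one consonant).
Inserting the epenthetic vowel yields /θ/ → /θa/, /ð/ → /ða/, /f/ → /fa/, /ð/ → /ða/.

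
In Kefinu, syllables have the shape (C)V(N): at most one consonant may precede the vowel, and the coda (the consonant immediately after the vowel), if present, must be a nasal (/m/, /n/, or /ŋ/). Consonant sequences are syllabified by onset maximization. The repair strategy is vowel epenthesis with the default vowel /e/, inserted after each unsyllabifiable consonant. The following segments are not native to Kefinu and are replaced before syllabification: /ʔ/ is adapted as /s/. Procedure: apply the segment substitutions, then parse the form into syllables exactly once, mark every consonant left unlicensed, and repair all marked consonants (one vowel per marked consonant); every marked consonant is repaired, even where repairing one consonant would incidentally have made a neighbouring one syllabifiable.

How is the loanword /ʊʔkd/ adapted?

Substitution: /ʔ/ → /s/, giving /ʊskd/.
Under (C)V(N), the unsyllabifiable consonants are /s/, /k/, /d/ (only a nasal (/m/, /n/, or /ŋ/) is licensed in coda position; onsets are limited to one consonant).
Each unlicensed consonant becomes the onset of a new syllable: /s/ → /se/, /k/ → /ke/, /d/ → /de/.

ʊsekede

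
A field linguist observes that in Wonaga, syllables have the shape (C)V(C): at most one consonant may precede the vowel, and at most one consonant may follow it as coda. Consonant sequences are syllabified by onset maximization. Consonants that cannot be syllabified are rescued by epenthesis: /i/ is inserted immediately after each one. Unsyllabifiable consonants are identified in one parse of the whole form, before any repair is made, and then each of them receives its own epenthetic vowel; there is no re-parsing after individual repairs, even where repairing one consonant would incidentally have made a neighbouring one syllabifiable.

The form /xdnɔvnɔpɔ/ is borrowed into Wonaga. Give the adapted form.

Syllabifying with onset maximization leaves /x/, /d/ stranded (at most one coda consonant is licensed; onsets are limited to one consonant).
Inserting the epenthetic vowel yields /x/ → /xi/, /d/ → /di/.

xidinɔvnɔpɔ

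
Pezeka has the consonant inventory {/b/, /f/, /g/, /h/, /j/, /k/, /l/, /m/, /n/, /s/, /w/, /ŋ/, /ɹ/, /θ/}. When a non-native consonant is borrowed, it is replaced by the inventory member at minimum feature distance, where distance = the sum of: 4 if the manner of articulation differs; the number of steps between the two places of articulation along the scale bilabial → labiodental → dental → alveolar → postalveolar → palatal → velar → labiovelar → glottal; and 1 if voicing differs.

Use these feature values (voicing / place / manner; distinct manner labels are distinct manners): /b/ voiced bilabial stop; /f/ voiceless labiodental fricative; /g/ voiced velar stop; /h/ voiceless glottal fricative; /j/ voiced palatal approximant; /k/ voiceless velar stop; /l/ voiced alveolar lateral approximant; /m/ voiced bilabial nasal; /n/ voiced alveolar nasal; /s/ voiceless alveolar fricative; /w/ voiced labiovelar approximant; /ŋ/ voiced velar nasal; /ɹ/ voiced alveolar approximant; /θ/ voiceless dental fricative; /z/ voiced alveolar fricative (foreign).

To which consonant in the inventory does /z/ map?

/s/ is closest: same manner (fricative), place distance 0 (alveolar→alveolar), voicing differs (+1); total 1. Next closest is /θ/ at distance 2.

s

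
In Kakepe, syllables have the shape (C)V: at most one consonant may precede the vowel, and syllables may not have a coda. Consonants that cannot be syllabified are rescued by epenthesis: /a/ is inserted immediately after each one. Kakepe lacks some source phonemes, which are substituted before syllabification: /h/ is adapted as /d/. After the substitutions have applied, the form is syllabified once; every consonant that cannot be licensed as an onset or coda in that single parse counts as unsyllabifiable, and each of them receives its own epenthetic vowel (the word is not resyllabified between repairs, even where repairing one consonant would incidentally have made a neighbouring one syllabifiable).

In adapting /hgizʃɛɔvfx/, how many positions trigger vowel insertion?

5

After substitution the input is /dgizʃɛɔvfx/.
The unsyllabifiable consonants are /d/, /z/, /v/, /f/, /x/; each receives one epenthetic vowel.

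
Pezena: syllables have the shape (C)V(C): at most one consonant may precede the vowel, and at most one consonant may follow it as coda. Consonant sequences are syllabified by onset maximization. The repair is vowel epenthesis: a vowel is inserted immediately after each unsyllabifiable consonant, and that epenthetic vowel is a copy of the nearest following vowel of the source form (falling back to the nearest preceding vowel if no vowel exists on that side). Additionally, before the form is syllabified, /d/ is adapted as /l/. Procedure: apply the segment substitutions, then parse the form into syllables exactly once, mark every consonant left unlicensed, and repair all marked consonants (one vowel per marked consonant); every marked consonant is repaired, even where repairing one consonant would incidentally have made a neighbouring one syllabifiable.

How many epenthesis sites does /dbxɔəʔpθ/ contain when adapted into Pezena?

After substitution the input is /lbxɔəʔpθ/.
The unsyllabifiable consonants are /l/, /b/, /p/, /θ/; each receives one epenthetic vowel.

4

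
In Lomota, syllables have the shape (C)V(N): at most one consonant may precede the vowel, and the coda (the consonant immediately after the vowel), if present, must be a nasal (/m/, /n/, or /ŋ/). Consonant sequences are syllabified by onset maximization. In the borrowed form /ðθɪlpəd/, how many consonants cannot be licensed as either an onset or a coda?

3

The consonants /ð/, /l/, /d/ cannot be parsed into a legal (C)V(N) syllable (only a nasal (/m/, /n/, or /ŋ/) is licensed in coda position; onsets are limited to one consonant).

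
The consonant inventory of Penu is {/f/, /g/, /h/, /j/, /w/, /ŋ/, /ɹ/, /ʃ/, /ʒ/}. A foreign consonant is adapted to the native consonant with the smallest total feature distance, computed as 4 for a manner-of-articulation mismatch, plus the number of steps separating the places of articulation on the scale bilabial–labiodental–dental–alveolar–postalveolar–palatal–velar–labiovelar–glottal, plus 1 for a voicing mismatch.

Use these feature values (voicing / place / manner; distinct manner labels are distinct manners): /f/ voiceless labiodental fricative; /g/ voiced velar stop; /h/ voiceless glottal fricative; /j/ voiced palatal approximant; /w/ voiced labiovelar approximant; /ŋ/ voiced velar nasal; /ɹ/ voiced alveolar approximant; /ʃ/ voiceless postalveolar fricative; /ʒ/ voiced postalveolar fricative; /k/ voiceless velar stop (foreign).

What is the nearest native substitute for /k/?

/g/ is closest: same manner (stop), place distance 0 (velar→velar), voicing differs (+1); total 1. Next closest is /ŋ/ at distance 5.

g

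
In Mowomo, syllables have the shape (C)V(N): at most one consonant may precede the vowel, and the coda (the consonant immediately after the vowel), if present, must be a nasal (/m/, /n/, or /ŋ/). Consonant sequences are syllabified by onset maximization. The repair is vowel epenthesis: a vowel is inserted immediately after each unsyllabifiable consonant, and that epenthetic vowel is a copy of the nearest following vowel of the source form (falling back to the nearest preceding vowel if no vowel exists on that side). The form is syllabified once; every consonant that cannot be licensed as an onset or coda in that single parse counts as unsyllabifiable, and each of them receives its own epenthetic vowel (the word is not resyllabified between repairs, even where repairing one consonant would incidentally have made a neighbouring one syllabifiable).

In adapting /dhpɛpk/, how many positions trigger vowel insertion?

4

The unsyllabifiable consonants are /d/, /h/, /p/, /k/; each receives one epenthetic vowel.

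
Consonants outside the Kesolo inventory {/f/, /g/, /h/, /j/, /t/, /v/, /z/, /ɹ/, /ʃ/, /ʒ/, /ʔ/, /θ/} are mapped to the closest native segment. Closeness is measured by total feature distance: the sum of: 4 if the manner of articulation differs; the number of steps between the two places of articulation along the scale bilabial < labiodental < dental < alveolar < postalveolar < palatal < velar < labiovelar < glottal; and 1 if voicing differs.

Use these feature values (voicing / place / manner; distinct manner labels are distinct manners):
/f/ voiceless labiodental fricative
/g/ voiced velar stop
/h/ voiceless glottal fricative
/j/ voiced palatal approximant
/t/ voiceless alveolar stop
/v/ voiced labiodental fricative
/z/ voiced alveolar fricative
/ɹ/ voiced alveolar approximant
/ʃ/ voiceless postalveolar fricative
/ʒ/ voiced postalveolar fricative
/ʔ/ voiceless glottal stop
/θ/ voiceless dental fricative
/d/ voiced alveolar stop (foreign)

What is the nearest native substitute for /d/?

/t/ is closest: same manner (stop), place distance 0 (alveolar→alveolar), voicing differs (+1); total 1. Next closest is /g/ at distance 3.

t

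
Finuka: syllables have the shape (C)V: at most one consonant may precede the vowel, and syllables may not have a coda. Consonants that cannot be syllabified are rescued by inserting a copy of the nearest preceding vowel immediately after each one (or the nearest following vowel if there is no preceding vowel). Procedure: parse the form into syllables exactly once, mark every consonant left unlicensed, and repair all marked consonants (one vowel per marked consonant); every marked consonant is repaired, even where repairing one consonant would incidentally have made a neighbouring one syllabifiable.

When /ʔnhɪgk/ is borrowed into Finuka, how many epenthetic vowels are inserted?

The unsyllabifiable consonants are /ʔ/, /n/, /g/, /k/; each receives one epenthetic vowel.

4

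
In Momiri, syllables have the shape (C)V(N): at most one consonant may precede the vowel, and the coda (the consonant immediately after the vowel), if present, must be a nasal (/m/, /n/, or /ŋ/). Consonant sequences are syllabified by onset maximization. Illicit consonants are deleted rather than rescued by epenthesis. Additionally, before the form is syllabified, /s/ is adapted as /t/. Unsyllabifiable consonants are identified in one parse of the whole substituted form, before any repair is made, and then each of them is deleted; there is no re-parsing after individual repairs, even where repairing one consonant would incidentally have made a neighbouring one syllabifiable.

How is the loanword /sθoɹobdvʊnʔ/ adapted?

θoɹovʊn

Substitution: /s/ → /t/, giving /tθoɹobdvʊnʔ/.
The consonants /t/, /b/, /d/, /ʔ/ cannot be parsed into a legal (C)V(N) syllable (only a nasal (/m/, /n/, or /ŋ/) is licensed in coda position; onsets are limited to one consonant).
Deletion applies to /t/, /b/, /d/, /ʔ/.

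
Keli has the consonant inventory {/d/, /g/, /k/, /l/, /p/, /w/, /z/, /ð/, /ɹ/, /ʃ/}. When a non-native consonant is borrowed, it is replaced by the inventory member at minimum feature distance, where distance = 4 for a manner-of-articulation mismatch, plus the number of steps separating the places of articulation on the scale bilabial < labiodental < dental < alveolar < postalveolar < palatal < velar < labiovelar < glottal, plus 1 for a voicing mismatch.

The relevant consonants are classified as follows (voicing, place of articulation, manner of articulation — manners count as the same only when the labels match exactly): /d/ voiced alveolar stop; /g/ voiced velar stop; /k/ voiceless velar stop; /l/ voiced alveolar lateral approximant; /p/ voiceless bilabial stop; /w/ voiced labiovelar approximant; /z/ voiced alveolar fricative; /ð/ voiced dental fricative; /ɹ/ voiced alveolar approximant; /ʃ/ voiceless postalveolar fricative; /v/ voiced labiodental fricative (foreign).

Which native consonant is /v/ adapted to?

/ð/ is closest: same manner (fricative), place distance 1 (labiodental→dental), same voicing; total 1. Next closest is /z/ at distance 2.

ð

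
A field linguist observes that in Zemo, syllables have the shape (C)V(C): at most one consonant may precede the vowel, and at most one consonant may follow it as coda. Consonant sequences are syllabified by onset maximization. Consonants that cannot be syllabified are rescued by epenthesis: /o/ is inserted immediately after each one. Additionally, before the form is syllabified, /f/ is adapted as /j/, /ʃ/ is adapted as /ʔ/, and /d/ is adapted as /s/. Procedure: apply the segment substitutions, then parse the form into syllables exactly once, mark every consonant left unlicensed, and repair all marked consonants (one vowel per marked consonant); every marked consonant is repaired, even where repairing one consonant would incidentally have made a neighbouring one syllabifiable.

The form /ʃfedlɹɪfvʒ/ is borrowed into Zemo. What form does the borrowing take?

Substitution: /ʃ/ → /ʔ/, /f/ → /j/, /d/ → /s/, giving /ʔjeslɹɪjvʒ/.
Syllabifying with onset maximization leaves /ʔ/, /l/, /v/, /ʒ/ stranded (at most one coda consonant is licensed; onsets are limited to one consonant).
Epenthesis after each stranded consonant: /ʔ/ → /ʔo/, /l/ → /lo/, /v/ → /vo/, /ʒ/ → /ʒo/.

ʔojesloɹɪjvoʒo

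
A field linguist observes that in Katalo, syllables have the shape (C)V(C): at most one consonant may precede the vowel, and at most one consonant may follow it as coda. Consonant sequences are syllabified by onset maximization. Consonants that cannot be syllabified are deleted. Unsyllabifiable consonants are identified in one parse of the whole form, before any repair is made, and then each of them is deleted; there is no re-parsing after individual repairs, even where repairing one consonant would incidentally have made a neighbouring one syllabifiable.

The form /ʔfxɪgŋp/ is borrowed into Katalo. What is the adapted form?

Under (C)V(C), the unsyllabifiable consonants are /ʔ/, /f/, /ŋ/, /p/ (at most one coda consonant is licensed; onsets are limited to one consonant).
Deletion applies to /ʔ/, /f/, /ŋ/, /p/.

xɪg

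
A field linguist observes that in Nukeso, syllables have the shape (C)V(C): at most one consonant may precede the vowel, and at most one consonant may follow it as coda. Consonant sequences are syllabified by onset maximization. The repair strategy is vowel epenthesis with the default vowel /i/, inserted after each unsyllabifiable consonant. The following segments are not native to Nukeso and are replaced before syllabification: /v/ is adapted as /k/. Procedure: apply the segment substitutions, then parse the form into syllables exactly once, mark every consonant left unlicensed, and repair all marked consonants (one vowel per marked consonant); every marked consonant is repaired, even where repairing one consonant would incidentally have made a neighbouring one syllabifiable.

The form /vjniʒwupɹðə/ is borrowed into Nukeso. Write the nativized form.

Substitution: /v/ → /k/, giving /kjniʒwupɹðə/.
The consonants /k/, /j/, /ɹ/ cannot be parsed into a legal (C)V(C) syllable (at most one coda consonant is licensed; onsets are limited to one consonant).
Inserting the epenthetic vowel yields /k/ → /ki/, /j/ → /ji/, /ɹ/ → /ɹi/.

kijiniʒwupɹiðə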